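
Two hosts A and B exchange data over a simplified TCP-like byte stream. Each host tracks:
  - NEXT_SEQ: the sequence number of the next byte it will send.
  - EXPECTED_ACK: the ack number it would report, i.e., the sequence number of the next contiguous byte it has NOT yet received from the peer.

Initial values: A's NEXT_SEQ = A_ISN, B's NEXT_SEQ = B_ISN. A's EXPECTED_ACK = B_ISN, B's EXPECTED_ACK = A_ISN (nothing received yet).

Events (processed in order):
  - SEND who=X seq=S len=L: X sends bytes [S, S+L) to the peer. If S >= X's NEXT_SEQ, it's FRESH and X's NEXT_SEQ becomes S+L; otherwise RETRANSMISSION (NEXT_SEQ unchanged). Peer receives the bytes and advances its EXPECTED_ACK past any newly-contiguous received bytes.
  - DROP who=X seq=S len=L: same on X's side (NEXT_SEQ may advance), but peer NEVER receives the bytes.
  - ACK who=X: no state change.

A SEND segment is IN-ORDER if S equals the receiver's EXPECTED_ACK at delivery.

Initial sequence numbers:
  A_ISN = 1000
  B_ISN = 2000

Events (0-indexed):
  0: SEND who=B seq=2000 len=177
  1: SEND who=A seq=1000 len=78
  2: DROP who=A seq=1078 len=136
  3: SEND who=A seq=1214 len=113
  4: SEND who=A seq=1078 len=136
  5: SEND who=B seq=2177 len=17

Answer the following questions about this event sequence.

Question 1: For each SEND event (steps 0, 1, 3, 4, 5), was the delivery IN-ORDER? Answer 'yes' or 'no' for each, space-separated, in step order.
Answer: yes yes no yes yes

Derivation:
Step 0: SEND seq=2000 -> in-order
Step 1: SEND seq=1000 -> in-order
Step 3: SEND seq=1214 -> out-of-order
Step 4: SEND seq=1078 -> in-order
Step 5: SEND seq=2177 -> in-order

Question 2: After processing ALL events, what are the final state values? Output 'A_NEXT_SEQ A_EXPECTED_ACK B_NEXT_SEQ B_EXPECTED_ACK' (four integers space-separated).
After event 0: A_seq=1000 A_ack=2177 B_seq=2177 B_ack=1000
After event 1: A_seq=1078 A_ack=2177 B_seq=2177 B_ack=1078
After event 2: A_seq=1214 A_ack=2177 B_seq=2177 B_ack=1078
After event 3: A_seq=1327 A_ack=2177 B_seq=2177 B_ack=1078
After event 4: A_seq=1327 A_ack=2177 B_seq=2177 B_ack=1327
After event 5: A_seq=1327 A_ack=2194 B_seq=2194 B_ack=1327

Answer: 1327 2194 2194 1327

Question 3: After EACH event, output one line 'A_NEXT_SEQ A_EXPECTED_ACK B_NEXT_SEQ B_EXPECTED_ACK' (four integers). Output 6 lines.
1000 2177 2177 1000
1078 2177 2177 1078
1214 2177 2177 1078
1327 2177 2177 1078
1327 2177 2177 1327
1327 2194 2194 1327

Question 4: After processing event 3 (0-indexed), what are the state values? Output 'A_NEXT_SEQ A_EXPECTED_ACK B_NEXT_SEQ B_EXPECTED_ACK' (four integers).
After event 0: A_seq=1000 A_ack=2177 B_seq=2177 B_ack=1000
After event 1: A_seq=1078 A_ack=2177 B_seq=2177 B_ack=1078
After event 2: A_seq=1214 A_ack=2177 B_seq=2177 B_ack=1078
After event 3: A_seq=1327 A_ack=2177 B_seq=2177 B_ack=1078

1327 2177 2177 1078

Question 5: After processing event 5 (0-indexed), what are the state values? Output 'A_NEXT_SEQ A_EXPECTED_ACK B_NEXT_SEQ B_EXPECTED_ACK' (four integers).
After event 0: A_seq=1000 A_ack=2177 B_seq=2177 B_ack=1000
After event 1: A_seq=1078 A_ack=2177 B_seq=2177 B_ack=1078
After event 2: A_seq=1214 A_ack=2177 B_seq=2177 B_ack=1078
After event 3: A_seq=1327 A_ack=2177 B_seq=2177 B_ack=1078
After event 4: A_seq=1327 A_ack=2177 B_seq=2177 B_ack=1327
After event 5: A_seq=1327 A_ack=2194 B_seq=2194 B_ack=1327

1327 2194 2194 1327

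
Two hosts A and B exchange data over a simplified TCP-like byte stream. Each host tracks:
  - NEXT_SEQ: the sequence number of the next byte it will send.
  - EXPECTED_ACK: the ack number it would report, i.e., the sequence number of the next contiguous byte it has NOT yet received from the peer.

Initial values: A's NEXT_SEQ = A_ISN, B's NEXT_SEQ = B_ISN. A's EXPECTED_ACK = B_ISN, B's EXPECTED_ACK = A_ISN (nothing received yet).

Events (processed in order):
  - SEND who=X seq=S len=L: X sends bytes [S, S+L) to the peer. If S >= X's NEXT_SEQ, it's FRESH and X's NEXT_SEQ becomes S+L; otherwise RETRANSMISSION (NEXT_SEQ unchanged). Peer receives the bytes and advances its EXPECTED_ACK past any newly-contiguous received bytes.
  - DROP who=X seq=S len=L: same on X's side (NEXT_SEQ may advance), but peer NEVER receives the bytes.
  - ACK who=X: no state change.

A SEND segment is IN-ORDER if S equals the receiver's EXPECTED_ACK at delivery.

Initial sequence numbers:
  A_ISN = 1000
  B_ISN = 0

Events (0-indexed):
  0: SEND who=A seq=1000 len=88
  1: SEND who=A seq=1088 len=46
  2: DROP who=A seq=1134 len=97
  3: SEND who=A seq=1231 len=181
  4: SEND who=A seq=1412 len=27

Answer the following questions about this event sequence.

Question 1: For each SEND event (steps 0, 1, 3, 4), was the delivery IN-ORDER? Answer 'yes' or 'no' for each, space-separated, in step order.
Step 0: SEND seq=1000 -> in-order
Step 1: SEND seq=1088 -> in-order
Step 3: SEND seq=1231 -> out-of-order
Step 4: SEND seq=1412 -> out-of-order

Answer: yes yes no no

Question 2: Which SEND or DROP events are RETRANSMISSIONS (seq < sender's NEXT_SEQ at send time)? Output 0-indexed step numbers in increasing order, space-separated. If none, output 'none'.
Step 0: SEND seq=1000 -> fresh
Step 1: SEND seq=1088 -> fresh
Step 2: DROP seq=1134 -> fresh
Step 3: SEND seq=1231 -> fresh
Step 4: SEND seq=1412 -> fresh

Answer: none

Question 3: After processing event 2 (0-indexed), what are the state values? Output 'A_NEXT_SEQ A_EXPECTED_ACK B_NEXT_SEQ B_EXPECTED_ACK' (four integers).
After event 0: A_seq=1088 A_ack=0 B_seq=0 B_ack=1088
After event 1: A_seq=1134 A_ack=0 B_seq=0 B_ack=1134
After event 2: A_seq=1231 A_ack=0 B_seq=0 B_ack=1134

1231 0 0 1134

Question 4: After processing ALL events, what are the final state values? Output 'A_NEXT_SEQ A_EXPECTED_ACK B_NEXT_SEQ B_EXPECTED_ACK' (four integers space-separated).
After event 0: A_seq=1088 A_ack=0 B_seq=0 B_ack=1088
After event 1: A_seq=1134 A_ack=0 B_seq=0 B_ack=1134
After event 2: A_seq=1231 A_ack=0 B_seq=0 B_ack=1134
After event 3: A_seq=1412 A_ack=0 B_seq=0 B_ack=1134
After event 4: A_seq=1439 A_ack=0 B_seq=0 B_ack=1134

Answer: 1439 0 0 1134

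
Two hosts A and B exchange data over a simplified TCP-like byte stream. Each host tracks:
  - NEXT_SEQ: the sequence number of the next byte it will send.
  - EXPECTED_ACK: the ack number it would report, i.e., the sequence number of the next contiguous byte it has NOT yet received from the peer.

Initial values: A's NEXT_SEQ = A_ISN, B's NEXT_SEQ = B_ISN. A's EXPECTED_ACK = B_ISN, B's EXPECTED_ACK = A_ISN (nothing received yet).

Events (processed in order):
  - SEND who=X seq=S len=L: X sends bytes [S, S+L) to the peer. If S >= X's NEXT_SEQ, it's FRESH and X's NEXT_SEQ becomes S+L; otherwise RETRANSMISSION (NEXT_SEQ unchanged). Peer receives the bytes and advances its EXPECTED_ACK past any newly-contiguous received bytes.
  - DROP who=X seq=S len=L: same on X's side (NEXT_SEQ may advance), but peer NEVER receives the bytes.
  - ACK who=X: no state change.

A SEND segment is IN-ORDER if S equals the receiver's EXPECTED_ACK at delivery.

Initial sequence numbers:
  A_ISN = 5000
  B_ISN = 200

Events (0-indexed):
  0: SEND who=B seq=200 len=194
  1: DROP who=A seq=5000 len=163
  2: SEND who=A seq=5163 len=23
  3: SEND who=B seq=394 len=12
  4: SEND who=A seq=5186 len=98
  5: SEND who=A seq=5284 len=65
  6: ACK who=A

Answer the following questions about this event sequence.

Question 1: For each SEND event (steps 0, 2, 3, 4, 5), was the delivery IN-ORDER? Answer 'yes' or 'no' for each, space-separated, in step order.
Step 0: SEND seq=200 -> in-order
Step 2: SEND seq=5163 -> out-of-order
Step 3: SEND seq=394 -> in-order
Step 4: SEND seq=5186 -> out-of-order
Step 5: SEND seq=5284 -> out-of-order

Answer: yes no yes no no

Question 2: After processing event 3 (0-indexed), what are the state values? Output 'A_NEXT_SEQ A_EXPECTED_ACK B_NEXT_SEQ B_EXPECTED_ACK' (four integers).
After event 0: A_seq=5000 A_ack=394 B_seq=394 B_ack=5000
After event 1: A_seq=5163 A_ack=394 B_seq=394 B_ack=5000
After event 2: A_seq=5186 A_ack=394 B_seq=394 B_ack=5000
After event 3: A_seq=5186 A_ack=406 B_seq=406 B_ack=5000

5186 406 406 5000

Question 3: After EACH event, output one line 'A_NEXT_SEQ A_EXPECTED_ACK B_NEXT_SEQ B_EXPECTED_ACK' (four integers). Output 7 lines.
5000 394 394 5000
5163 394 394 5000
5186 394 394 5000
5186 406 406 5000
5284 406 406 5000
5349 406 406 5000
5349 406 406 5000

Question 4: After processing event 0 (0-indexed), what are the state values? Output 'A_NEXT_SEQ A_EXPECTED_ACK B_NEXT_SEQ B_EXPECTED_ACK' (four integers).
After event 0: A_seq=5000 A_ack=394 B_seq=394 B_ack=5000

5000 394 394 5000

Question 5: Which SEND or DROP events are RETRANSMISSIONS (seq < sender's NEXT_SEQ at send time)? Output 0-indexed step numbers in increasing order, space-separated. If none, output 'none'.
Step 0: SEND seq=200 -> fresh
Step 1: DROP seq=5000 -> fresh
Step 2: SEND seq=5163 -> fresh
Step 3: SEND seq=394 -> fresh
Step 4: SEND seq=5186 -> fresh
Step 5: SEND seq=5284 -> fresh

Answer: none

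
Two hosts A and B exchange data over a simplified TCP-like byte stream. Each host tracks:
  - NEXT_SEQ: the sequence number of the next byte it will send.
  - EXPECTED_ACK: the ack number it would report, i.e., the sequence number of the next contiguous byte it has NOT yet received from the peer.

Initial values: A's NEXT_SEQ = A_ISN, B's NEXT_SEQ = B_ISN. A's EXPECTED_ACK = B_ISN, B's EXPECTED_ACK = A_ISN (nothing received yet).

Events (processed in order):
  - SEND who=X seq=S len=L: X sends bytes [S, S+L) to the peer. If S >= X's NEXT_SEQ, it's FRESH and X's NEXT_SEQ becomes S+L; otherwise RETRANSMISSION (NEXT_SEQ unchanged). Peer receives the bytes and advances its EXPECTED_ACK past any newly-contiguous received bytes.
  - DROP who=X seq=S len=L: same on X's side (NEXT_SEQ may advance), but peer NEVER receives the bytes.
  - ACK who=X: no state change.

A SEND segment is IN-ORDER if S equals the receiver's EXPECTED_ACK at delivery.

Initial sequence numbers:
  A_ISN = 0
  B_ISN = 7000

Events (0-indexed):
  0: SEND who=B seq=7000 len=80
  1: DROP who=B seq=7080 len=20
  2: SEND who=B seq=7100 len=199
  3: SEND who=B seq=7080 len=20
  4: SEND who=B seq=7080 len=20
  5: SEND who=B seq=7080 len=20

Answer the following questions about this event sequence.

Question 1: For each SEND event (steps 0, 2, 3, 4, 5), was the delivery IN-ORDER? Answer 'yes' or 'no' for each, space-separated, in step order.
Answer: yes no yes no no

Derivation:
Step 0: SEND seq=7000 -> in-order
Step 2: SEND seq=7100 -> out-of-order
Step 3: SEND seq=7080 -> in-order
Step 4: SEND seq=7080 -> out-of-order
Step 5: SEND seq=7080 -> out-of-order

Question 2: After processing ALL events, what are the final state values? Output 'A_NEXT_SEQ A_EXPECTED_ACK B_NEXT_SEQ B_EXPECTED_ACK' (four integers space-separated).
After event 0: A_seq=0 A_ack=7080 B_seq=7080 B_ack=0
After event 1: A_seq=0 A_ack=7080 B_seq=7100 B_ack=0
After event 2: A_seq=0 A_ack=7080 B_seq=7299 B_ack=0
After event 3: A_seq=0 A_ack=7299 B_seq=7299 B_ack=0
After event 4: A_seq=0 A_ack=7299 B_seq=7299 B_ack=0
After event 5: A_seq=0 A_ack=7299 B_seq=7299 B_ack=0

Answer: 0 7299 7299 0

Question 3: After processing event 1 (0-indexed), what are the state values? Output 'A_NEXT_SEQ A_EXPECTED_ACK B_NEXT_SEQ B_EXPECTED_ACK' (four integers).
After event 0: A_seq=0 A_ack=7080 B_seq=7080 B_ack=0
After event 1: A_seq=0 A_ack=7080 B_seq=7100 B_ack=0

0 7080 7100 0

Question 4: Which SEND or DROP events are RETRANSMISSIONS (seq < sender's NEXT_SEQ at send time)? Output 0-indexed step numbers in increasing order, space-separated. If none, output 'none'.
Step 0: SEND seq=7000 -> fresh
Step 1: DROP seq=7080 -> fresh
Step 2: SEND seq=7100 -> fresh
Step 3: SEND seq=7080 -> retransmit
Step 4: SEND seq=7080 -> retransmit
Step 5: SEND seq=7080 -> retransmit

Answer: 3 4 5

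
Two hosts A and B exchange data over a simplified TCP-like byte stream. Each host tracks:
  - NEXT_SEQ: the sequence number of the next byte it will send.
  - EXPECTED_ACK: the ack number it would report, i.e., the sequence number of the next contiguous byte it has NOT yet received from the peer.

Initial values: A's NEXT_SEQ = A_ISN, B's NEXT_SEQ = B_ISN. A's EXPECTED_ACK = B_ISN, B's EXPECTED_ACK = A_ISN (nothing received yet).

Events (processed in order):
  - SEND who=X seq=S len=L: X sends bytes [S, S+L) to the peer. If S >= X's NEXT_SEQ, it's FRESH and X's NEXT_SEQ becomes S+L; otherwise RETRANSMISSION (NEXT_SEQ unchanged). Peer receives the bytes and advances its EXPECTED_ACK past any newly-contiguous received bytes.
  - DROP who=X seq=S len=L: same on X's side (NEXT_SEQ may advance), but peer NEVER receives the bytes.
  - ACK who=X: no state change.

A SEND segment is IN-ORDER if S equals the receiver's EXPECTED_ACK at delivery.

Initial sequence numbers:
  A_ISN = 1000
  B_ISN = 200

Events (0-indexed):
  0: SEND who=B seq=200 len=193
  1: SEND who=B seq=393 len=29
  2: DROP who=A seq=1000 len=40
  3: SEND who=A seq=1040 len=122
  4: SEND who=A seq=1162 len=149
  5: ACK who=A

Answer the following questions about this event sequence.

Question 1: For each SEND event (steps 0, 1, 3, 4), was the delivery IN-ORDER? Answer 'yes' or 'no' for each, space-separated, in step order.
Step 0: SEND seq=200 -> in-order
Step 1: SEND seq=393 -> in-order
Step 3: SEND seq=1040 -> out-of-order
Step 4: SEND seq=1162 -> out-of-order

Answer: yes yes no no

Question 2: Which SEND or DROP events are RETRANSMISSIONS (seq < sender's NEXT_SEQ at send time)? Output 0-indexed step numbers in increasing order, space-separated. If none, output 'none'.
Answer: none

Derivation:
Step 0: SEND seq=200 -> fresh
Step 1: SEND seq=393 -> fresh
Step 2: DROP seq=1000 -> fresh
Step 3: SEND seq=1040 -> fresh
Step 4: SEND seq=1162 -> fresh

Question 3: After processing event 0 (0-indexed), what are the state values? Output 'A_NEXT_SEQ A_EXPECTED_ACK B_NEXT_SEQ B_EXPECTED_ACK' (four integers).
After event 0: A_seq=1000 A_ack=393 B_seq=393 B_ack=1000

1000 393 393 1000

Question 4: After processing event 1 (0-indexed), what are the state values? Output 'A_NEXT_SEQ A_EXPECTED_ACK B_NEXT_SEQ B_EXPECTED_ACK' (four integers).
After event 0: A_seq=1000 A_ack=393 B_seq=393 B_ack=1000
After event 1: A_seq=1000 A_ack=422 B_seq=422 B_ack=1000

1000 422 422 1000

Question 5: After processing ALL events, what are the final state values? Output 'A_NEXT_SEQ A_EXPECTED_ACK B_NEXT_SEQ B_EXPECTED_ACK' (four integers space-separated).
After event 0: A_seq=1000 A_ack=393 B_seq=393 B_ack=1000
After event 1: A_seq=1000 A_ack=422 B_seq=422 B_ack=1000
After event 2: A_seq=1040 A_ack=422 B_seq=422 B_ack=1000
After event 3: A_seq=1162 A_ack=422 B_seq=422 B_ack=1000
After event 4: A_seq=1311 A_ack=422 B_seq=422 B_ack=1000
After event 5: A_seq=1311 A_ack=422 B_seq=422 B_ack=1000

Answer: 1311 422 422 1000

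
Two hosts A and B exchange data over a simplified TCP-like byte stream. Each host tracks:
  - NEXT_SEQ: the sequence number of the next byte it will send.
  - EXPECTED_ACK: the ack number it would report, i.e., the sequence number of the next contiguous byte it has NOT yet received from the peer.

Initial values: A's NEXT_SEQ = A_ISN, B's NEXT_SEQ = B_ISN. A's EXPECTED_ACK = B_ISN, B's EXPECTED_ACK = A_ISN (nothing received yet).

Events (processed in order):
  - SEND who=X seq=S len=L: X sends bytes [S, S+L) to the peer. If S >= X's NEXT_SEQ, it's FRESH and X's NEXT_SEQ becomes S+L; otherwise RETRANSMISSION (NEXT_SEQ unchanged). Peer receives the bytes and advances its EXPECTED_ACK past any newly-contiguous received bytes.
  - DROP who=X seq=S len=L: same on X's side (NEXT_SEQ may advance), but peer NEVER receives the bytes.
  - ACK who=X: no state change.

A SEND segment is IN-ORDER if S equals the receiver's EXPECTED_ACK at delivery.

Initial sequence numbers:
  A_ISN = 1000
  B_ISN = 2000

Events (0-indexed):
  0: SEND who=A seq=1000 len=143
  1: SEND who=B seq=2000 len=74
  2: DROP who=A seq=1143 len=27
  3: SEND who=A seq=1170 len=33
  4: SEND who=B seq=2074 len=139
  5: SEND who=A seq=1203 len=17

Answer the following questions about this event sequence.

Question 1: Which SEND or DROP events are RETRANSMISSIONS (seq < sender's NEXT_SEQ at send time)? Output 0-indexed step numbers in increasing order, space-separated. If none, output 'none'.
Step 0: SEND seq=1000 -> fresh
Step 1: SEND seq=2000 -> fresh
Step 2: DROP seq=1143 -> fresh
Step 3: SEND seq=1170 -> fresh
Step 4: SEND seq=2074 -> fresh
Step 5: SEND seq=1203 -> fresh

Answer: none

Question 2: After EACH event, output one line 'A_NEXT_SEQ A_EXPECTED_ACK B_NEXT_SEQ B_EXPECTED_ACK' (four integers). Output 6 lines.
1143 2000 2000 1143
1143 2074 2074 1143
1170 2074 2074 1143
1203 2074 2074 1143
1203 2213 2213 1143
1220 2213 2213 1143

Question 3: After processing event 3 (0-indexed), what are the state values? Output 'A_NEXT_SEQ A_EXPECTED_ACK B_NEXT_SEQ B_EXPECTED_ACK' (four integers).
After event 0: A_seq=1143 A_ack=2000 B_seq=2000 B_ack=1143
After event 1: A_seq=1143 A_ack=2074 B_seq=2074 B_ack=1143
After event 2: A_seq=1170 A_ack=2074 B_seq=2074 B_ack=1143
After event 3: A_seq=1203 A_ack=2074 B_seq=2074 B_ack=1143

1203 2074 2074 1143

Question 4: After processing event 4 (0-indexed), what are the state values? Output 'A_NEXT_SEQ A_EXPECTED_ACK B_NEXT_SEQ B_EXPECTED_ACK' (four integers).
After event 0: A_seq=1143 A_ack=2000 B_seq=2000 B_ack=1143
After event 1: A_seq=1143 A_ack=2074 B_seq=2074 B_ack=1143
After event 2: A_seq=1170 A_ack=2074 B_seq=2074 B_ack=1143
After event 3: A_seq=1203 A_ack=2074 B_seq=2074 B_ack=1143
After event 4: A_seq=1203 A_ack=2213 B_seq=2213 B_ack=1143

1203 2213 2213 1143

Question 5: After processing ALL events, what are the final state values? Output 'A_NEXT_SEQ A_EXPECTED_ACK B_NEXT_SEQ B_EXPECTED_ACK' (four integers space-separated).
Answer: 1220 2213 2213 1143

Derivation:
After event 0: A_seq=1143 A_ack=2000 B_seq=2000 B_ack=1143
After event 1: A_seq=1143 A_ack=2074 B_seq=2074 B_ack=1143
After event 2: A_seq=1170 A_ack=2074 B_seq=2074 B_ack=1143
After event 3: A_seq=1203 A_ack=2074 B_seq=2074 B_ack=1143
After event 4: A_seq=1203 A_ack=2213 B_seq=2213 B_ack=1143
After event 5: A_seq=1220 A_ack=2213 B_seq=2213 B_ack=1143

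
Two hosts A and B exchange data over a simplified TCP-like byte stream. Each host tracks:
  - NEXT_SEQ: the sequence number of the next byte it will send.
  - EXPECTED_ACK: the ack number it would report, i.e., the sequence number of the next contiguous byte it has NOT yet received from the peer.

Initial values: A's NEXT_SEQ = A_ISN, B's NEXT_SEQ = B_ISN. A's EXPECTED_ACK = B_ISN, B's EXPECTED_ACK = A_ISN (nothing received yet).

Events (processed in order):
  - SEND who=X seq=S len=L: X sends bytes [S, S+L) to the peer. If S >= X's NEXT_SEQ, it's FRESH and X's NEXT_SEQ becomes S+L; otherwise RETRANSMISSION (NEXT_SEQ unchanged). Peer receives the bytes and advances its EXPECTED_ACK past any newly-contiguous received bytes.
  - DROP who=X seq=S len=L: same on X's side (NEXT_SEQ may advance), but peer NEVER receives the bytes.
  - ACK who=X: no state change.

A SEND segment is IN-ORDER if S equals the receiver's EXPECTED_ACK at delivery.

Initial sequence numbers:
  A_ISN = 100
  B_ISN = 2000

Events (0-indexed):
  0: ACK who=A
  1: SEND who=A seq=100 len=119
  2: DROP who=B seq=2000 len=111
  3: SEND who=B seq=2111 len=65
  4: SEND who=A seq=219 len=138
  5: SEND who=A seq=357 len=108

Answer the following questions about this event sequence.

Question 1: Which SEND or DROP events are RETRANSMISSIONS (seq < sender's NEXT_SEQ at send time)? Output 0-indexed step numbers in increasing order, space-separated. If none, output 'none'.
Step 1: SEND seq=100 -> fresh
Step 2: DROP seq=2000 -> fresh
Step 3: SEND seq=2111 -> fresh
Step 4: SEND seq=219 -> fresh
Step 5: SEND seq=357 -> fresh

Answer: none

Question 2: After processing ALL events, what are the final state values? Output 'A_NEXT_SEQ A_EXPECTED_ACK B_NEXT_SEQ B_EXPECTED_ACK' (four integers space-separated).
Answer: 465 2000 2176 465

Derivation:
After event 0: A_seq=100 A_ack=2000 B_seq=2000 B_ack=100
After event 1: A_seq=219 A_ack=2000 B_seq=2000 B_ack=219
After event 2: A_seq=219 A_ack=2000 B_seq=2111 B_ack=219
After event 3: A_seq=219 A_ack=2000 B_seq=2176 B_ack=219
After event 4: A_seq=357 A_ack=2000 B_seq=2176 B_ack=357
After event 5: A_seq=465 A_ack=2000 B_seq=2176 B_ack=465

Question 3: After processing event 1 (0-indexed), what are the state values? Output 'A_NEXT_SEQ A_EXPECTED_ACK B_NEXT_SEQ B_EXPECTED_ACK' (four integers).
After event 0: A_seq=100 A_ack=2000 B_seq=2000 B_ack=100
After event 1: A_seq=219 A_ack=2000 B_seq=2000 B_ack=219

219 2000 2000 219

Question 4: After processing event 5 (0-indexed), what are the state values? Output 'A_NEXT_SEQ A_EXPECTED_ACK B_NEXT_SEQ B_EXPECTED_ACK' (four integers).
After event 0: A_seq=100 A_ack=2000 B_seq=2000 B_ack=100
After event 1: A_seq=219 A_ack=2000 B_seq=2000 B_ack=219
After event 2: A_seq=219 A_ack=2000 B_seq=2111 B_ack=219
After event 3: A_seq=219 A_ack=2000 B_seq=2176 B_ack=219
After event 4: A_seq=357 A_ack=2000 B_seq=2176 B_ack=357
After event 5: A_seq=465 A_ack=2000 B_seq=2176 B_ack=465

465 2000 2176 465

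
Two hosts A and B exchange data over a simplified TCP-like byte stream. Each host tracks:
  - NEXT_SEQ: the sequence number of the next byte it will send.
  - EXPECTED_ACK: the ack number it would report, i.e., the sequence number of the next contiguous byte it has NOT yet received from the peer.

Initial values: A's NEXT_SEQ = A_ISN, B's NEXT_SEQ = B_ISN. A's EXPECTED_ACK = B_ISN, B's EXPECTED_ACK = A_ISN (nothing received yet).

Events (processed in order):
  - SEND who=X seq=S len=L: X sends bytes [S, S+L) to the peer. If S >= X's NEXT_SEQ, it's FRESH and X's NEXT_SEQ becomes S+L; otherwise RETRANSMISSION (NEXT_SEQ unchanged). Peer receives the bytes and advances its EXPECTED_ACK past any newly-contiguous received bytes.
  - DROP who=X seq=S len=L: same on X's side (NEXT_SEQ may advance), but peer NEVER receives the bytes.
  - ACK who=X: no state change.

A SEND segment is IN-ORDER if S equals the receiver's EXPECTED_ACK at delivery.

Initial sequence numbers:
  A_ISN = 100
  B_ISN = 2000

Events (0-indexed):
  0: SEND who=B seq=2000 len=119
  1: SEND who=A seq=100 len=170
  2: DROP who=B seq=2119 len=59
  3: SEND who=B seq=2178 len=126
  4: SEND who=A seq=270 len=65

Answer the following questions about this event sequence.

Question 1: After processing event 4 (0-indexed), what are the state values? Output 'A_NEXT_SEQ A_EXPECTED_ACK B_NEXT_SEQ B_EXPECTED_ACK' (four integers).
After event 0: A_seq=100 A_ack=2119 B_seq=2119 B_ack=100
After event 1: A_seq=270 A_ack=2119 B_seq=2119 B_ack=270
After event 2: A_seq=270 A_ack=2119 B_seq=2178 B_ack=270
After event 3: A_seq=270 A_ack=2119 B_seq=2304 B_ack=270
After event 4: A_seq=335 A_ack=2119 B_seq=2304 B_ack=335

335 2119 2304 335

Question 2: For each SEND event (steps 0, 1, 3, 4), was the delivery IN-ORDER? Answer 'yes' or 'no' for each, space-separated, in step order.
Step 0: SEND seq=2000 -> in-order
Step 1: SEND seq=100 -> in-order
Step 3: SEND seq=2178 -> out-of-order
Step 4: SEND seq=270 -> in-order

Answer: yes yes no yes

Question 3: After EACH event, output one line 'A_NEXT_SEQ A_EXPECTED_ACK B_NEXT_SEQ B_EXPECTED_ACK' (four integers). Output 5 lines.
100 2119 2119 100
270 2119 2119 270
270 2119 2178 270
270 2119 2304 270
335 2119 2304 335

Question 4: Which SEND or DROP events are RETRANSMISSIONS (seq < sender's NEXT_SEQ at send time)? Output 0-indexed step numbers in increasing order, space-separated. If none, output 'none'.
Step 0: SEND seq=2000 -> fresh
Step 1: SEND seq=100 -> fresh
Step 2: DROP seq=2119 -> fresh
Step 3: SEND seq=2178 -> fresh
Step 4: SEND seq=270 -> fresh

Answer: none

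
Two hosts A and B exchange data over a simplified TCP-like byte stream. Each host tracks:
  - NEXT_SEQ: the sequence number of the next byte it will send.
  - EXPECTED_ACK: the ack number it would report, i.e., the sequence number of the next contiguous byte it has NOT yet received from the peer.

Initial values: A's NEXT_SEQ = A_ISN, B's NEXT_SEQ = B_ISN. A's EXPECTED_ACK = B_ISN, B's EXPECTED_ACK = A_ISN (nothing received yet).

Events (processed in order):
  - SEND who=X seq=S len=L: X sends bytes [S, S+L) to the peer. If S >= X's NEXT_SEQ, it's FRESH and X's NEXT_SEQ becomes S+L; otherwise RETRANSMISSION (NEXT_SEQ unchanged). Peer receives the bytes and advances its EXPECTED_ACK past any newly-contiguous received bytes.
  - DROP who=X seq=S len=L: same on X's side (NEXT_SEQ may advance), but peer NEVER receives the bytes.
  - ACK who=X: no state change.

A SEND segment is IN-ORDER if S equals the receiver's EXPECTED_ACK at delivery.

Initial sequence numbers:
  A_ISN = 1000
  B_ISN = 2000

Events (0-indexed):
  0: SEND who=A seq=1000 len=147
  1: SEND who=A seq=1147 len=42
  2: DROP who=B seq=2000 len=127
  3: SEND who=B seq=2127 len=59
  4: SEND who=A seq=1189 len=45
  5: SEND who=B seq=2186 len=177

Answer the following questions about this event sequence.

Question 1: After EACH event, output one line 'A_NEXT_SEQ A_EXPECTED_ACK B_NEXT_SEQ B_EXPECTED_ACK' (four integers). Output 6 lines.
1147 2000 2000 1147
1189 2000 2000 1189
1189 2000 2127 1189
1189 2000 2186 1189
1234 2000 2186 1234
1234 2000 2363 1234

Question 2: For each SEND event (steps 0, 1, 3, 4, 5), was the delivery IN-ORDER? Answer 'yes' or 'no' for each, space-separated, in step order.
Answer: yes yes no yes no

Derivation:
Step 0: SEND seq=1000 -> in-order
Step 1: SEND seq=1147 -> in-order
Step 3: SEND seq=2127 -> out-of-order
Step 4: SEND seq=1189 -> in-order
Step 5: SEND seq=2186 -> out-of-order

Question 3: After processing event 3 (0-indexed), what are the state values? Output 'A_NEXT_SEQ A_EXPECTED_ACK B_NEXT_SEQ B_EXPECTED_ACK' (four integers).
After event 0: A_seq=1147 A_ack=2000 B_seq=2000 B_ack=1147
After event 1: A_seq=1189 A_ack=2000 B_seq=2000 B_ack=1189
After event 2: A_seq=1189 A_ack=2000 B_seq=2127 B_ack=1189
After event 3: A_seq=1189 A_ack=2000 B_seq=2186 B_ack=1189

1189 2000 2186 1189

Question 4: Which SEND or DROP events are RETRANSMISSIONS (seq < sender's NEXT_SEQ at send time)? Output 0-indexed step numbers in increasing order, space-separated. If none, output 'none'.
Answer: none

Derivation:
Step 0: SEND seq=1000 -> fresh
Step 1: SEND seq=1147 -> fresh
Step 2: DROP seq=2000 -> fresh
Step 3: SEND seq=2127 -> fresh
Step 4: SEND seq=1189 -> fresh
Step 5: SEND seq=2186 -> fresh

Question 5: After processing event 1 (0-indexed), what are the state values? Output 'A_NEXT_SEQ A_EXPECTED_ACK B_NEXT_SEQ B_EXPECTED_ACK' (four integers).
After event 0: A_seq=1147 A_ack=2000 B_seq=2000 B_ack=1147
After event 1: A_seq=1189 A_ack=2000 B_seq=2000 B_ack=1189

1189 2000 2000 1189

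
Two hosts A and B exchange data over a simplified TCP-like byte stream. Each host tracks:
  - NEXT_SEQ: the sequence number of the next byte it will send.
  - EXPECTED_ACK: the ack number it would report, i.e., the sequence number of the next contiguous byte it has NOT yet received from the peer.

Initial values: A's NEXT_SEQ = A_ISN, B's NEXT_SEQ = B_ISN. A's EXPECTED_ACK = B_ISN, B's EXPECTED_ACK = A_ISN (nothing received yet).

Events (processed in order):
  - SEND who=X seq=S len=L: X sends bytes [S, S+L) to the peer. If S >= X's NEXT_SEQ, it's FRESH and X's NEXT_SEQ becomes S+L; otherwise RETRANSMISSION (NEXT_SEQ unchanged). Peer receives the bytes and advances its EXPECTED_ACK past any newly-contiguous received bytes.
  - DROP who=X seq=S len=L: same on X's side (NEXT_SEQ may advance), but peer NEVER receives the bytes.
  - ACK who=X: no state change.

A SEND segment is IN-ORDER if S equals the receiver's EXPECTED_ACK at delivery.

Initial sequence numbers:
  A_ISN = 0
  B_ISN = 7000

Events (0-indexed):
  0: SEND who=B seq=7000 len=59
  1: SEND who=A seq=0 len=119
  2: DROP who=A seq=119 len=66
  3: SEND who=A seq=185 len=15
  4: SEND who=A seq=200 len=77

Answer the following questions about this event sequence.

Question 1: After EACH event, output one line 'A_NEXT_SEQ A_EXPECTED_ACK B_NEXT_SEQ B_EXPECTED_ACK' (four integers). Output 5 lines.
0 7059 7059 0
119 7059 7059 119
185 7059 7059 119
200 7059 7059 119
277 7059 7059 119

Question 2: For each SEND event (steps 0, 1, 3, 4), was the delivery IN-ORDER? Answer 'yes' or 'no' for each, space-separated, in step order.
Step 0: SEND seq=7000 -> in-order
Step 1: SEND seq=0 -> in-order
Step 3: SEND seq=185 -> out-of-order
Step 4: SEND seq=200 -> out-of-order

Answer: yes yes no no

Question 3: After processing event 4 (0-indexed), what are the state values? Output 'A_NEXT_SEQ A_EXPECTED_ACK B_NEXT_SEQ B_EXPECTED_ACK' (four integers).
After event 0: A_seq=0 A_ack=7059 B_seq=7059 B_ack=0
After event 1: A_seq=119 A_ack=7059 B_seq=7059 B_ack=119
After event 2: A_seq=185 A_ack=7059 B_seq=7059 B_ack=119
After event 3: A_seq=200 A_ack=7059 B_seq=7059 B_ack=119
After event 4: A_seq=277 A_ack=7059 B_seq=7059 B_ack=119

277 7059 7059 119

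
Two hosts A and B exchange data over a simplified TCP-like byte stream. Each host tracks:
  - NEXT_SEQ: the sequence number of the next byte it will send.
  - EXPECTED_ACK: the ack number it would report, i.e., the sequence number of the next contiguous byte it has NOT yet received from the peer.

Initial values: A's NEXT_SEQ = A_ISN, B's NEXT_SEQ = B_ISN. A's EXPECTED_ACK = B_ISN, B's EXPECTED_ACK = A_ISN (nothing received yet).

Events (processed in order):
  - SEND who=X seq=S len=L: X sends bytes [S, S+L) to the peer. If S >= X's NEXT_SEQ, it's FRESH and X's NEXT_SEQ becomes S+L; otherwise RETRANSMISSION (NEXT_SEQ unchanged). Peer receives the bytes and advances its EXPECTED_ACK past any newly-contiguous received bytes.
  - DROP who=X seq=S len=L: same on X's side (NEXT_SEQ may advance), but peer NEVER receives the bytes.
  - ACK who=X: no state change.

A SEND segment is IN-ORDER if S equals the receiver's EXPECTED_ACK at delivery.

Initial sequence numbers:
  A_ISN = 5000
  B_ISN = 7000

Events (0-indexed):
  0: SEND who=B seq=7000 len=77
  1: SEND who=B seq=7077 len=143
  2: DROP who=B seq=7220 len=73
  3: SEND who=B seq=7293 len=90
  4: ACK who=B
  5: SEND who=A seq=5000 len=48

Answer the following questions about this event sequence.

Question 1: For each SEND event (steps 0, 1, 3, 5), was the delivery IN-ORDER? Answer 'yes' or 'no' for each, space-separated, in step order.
Step 0: SEND seq=7000 -> in-order
Step 1: SEND seq=7077 -> in-order
Step 3: SEND seq=7293 -> out-of-order
Step 5: SEND seq=5000 -> in-order

Answer: yes yes no yes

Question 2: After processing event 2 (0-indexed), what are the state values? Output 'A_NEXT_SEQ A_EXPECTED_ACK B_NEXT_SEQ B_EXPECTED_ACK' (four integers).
After event 0: A_seq=5000 A_ack=7077 B_seq=7077 B_ack=5000
After event 1: A_seq=5000 A_ack=7220 B_seq=7220 B_ack=5000
After event 2: A_seq=5000 A_ack=7220 B_seq=7293 B_ack=5000

5000 7220 7293 5000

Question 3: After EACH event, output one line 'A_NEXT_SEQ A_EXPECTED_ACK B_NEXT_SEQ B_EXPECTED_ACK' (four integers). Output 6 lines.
5000 7077 7077 5000
5000 7220 7220 5000
5000 7220 7293 5000
5000 7220 7383 5000
5000 7220 7383 5000
5048 7220 7383 5048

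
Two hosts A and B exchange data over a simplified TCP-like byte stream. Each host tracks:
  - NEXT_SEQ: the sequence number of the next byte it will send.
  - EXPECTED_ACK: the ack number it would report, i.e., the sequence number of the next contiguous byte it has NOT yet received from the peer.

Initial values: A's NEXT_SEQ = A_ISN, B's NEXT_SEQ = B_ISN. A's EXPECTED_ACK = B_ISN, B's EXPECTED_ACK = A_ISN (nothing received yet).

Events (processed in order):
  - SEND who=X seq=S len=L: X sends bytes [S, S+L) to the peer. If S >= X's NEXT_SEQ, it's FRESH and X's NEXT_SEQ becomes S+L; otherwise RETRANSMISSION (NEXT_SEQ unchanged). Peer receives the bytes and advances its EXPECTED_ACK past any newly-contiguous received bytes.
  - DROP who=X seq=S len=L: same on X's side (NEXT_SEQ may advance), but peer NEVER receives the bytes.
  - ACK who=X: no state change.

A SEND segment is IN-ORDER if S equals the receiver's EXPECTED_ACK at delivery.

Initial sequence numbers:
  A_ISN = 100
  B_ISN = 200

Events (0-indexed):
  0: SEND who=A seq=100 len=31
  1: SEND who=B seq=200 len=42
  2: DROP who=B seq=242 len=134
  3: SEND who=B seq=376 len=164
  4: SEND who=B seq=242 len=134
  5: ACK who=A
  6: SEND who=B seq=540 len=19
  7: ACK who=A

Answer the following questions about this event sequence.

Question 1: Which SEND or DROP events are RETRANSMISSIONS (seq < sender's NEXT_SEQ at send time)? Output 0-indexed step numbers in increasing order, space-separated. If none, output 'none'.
Step 0: SEND seq=100 -> fresh
Step 1: SEND seq=200 -> fresh
Step 2: DROP seq=242 -> fresh
Step 3: SEND seq=376 -> fresh
Step 4: SEND seq=242 -> retransmit
Step 6: SEND seq=540 -> fresh

Answer: 4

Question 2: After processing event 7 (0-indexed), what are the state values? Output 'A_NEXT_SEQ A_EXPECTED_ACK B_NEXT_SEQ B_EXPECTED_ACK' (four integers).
After event 0: A_seq=131 A_ack=200 B_seq=200 B_ack=131
After event 1: A_seq=131 A_ack=242 B_seq=242 B_ack=131
After event 2: A_seq=131 A_ack=242 B_seq=376 B_ack=131
After event 3: A_seq=131 A_ack=242 B_seq=540 B_ack=131
After event 4: A_seq=131 A_ack=540 B_seq=540 B_ack=131
After event 5: A_seq=131 A_ack=540 B_seq=540 B_ack=131
After event 6: A_seq=131 A_ack=559 B_seq=559 B_ack=131
After event 7: A_seq=131 A_ack=559 B_seq=559 B_ack=131

131 559 559 131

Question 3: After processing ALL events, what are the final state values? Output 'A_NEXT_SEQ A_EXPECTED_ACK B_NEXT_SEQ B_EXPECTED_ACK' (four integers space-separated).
After event 0: A_seq=131 A_ack=200 B_seq=200 B_ack=131
After event 1: A_seq=131 A_ack=242 B_seq=242 B_ack=131
After event 2: A_seq=131 A_ack=242 B_seq=376 B_ack=131
After event 3: A_seq=131 A_ack=242 B_seq=540 B_ack=131
After event 4: A_seq=131 A_ack=540 B_seq=540 B_ack=131
After event 5: A_seq=131 A_ack=540 B_seq=540 B_ack=131
After event 6: A_seq=131 A_ack=559 B_seq=559 B_ack=131
After event 7: A_seq=131 A_ack=559 B_seq=559 B_ack=131

Answer: 131 559 559 131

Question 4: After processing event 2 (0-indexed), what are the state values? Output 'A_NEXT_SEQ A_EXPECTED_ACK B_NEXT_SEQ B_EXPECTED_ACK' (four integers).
After event 0: A_seq=131 A_ack=200 B_seq=200 B_ack=131
After event 1: A_seq=131 A_ack=242 B_seq=242 B_ack=131
After event 2: A_seq=131 A_ack=242 B_seq=376 B_ack=131

131 242 376 131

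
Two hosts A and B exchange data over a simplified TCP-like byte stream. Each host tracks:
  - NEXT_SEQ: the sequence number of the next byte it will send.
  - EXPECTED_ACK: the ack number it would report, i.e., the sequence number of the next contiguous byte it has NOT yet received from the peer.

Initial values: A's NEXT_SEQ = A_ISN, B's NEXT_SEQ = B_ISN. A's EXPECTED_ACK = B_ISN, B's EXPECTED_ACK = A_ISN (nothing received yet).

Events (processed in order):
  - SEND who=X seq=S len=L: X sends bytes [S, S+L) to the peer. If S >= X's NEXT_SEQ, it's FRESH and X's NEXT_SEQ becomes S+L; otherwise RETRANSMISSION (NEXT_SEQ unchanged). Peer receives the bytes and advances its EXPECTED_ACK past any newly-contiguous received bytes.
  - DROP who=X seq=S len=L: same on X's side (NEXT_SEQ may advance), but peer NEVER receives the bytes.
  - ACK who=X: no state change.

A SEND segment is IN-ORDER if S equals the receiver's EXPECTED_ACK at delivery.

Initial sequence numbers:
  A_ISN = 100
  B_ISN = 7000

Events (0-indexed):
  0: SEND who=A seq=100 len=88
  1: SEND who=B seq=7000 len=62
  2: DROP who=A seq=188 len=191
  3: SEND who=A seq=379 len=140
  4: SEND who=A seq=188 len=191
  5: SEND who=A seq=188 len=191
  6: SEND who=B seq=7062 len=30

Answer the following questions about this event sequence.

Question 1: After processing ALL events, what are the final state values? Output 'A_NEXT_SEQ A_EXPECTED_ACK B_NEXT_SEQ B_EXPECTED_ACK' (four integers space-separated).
After event 0: A_seq=188 A_ack=7000 B_seq=7000 B_ack=188
After event 1: A_seq=188 A_ack=7062 B_seq=7062 B_ack=188
After event 2: A_seq=379 A_ack=7062 B_seq=7062 B_ack=188
After event 3: A_seq=519 A_ack=7062 B_seq=7062 B_ack=188
After event 4: A_seq=519 A_ack=7062 B_seq=7062 B_ack=519
After event 5: A_seq=519 A_ack=7062 B_seq=7062 B_ack=519
After event 6: A_seq=519 A_ack=7092 B_seq=7092 B_ack=519

Answer: 519 7092 7092 519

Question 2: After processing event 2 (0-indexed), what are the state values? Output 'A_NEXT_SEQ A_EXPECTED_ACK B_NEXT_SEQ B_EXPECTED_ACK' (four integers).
After event 0: A_seq=188 A_ack=7000 B_seq=7000 B_ack=188
After event 1: A_seq=188 A_ack=7062 B_seq=7062 B_ack=188
After event 2: A_seq=379 A_ack=7062 B_seq=7062 B_ack=188

379 7062 7062 188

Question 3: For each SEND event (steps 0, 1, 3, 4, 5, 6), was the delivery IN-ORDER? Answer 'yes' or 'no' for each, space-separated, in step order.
Answer: yes yes no yes no yes

Derivation:
Step 0: SEND seq=100 -> in-order
Step 1: SEND seq=7000 -> in-order
Step 3: SEND seq=379 -> out-of-order
Step 4: SEND seq=188 -> in-order
Step 5: SEND seq=188 -> out-of-order
Step 6: SEND seq=7062 -> in-order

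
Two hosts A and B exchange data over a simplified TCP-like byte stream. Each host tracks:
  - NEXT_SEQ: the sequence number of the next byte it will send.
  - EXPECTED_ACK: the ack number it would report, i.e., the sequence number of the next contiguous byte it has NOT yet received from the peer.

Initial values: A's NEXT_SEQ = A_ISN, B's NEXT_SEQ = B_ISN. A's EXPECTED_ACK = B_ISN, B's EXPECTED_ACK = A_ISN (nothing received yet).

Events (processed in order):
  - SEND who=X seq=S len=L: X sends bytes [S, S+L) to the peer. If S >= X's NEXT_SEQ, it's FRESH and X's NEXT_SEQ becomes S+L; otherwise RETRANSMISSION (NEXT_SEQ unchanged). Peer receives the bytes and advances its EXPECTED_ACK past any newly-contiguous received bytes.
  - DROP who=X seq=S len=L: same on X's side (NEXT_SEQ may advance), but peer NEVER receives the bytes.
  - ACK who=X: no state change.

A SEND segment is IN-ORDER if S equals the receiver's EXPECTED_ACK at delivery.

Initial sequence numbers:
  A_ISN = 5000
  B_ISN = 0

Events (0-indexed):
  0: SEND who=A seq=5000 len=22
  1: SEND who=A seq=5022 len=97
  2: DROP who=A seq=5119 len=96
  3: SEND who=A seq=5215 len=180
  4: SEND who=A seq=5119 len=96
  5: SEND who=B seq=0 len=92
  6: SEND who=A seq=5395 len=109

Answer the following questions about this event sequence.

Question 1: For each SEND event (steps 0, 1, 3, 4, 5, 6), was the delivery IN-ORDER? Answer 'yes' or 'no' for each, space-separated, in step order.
Answer: yes yes no yes yes yes

Derivation:
Step 0: SEND seq=5000 -> in-order
Step 1: SEND seq=5022 -> in-order
Step 3: SEND seq=5215 -> out-of-order
Step 4: SEND seq=5119 -> in-order
Step 5: SEND seq=0 -> in-order
Step 6: SEND seq=5395 -> in-order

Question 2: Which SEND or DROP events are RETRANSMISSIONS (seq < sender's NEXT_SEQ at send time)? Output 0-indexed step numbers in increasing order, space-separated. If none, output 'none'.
Step 0: SEND seq=5000 -> fresh
Step 1: SEND seq=5022 -> fresh
Step 2: DROP seq=5119 -> fresh
Step 3: SEND seq=5215 -> fresh
Step 4: SEND seq=5119 -> retransmit
Step 5: SEND seq=0 -> fresh
Step 6: SEND seq=5395 -> fresh

Answer: 4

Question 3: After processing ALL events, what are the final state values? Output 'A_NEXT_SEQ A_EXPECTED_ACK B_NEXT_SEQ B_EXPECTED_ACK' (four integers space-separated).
After event 0: A_seq=5022 A_ack=0 B_seq=0 B_ack=5022
After event 1: A_seq=5119 A_ack=0 B_seq=0 B_ack=5119
After event 2: A_seq=5215 A_ack=0 B_seq=0 B_ack=5119
After event 3: A_seq=5395 A_ack=0 B_seq=0 B_ack=5119
After event 4: A_seq=5395 A_ack=0 B_seq=0 B_ack=5395
After event 5: A_seq=5395 A_ack=92 B_seq=92 B_ack=5395
After event 6: A_seq=5504 A_ack=92 B_seq=92 B_ack=5504

Answer: 5504 92 92 5504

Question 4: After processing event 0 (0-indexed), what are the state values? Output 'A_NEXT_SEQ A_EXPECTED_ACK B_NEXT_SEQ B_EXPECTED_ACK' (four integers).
After event 0: A_seq=5022 A_ack=0 B_seq=0 B_ack=5022

5022 0 0 5022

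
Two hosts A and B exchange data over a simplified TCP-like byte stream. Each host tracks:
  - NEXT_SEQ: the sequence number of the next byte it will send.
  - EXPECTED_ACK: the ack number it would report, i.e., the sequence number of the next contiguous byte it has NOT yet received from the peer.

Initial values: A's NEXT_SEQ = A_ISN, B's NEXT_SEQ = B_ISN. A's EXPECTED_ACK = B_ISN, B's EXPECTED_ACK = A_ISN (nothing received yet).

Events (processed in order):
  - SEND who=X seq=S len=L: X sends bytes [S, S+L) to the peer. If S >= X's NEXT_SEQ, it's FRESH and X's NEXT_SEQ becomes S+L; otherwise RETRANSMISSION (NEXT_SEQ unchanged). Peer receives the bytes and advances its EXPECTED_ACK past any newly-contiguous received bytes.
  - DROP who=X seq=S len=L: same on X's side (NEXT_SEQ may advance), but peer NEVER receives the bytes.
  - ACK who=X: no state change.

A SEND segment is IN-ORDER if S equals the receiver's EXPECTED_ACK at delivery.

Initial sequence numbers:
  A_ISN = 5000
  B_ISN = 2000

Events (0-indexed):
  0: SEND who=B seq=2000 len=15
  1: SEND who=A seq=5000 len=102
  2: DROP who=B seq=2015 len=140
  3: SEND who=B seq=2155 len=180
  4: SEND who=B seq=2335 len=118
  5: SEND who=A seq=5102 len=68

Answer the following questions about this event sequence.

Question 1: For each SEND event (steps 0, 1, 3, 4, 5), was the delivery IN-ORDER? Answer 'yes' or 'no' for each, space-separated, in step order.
Answer: yes yes no no yes

Derivation:
Step 0: SEND seq=2000 -> in-order
Step 1: SEND seq=5000 -> in-order
Step 3: SEND seq=2155 -> out-of-order
Step 4: SEND seq=2335 -> out-of-order
Step 5: SEND seq=5102 -> in-order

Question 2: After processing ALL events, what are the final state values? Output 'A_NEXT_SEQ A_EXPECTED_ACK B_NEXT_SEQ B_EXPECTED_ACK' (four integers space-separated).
After event 0: A_seq=5000 A_ack=2015 B_seq=2015 B_ack=5000
After event 1: A_seq=5102 A_ack=2015 B_seq=2015 B_ack=5102
After event 2: A_seq=5102 A_ack=2015 B_seq=2155 B_ack=5102
After event 3: A_seq=5102 A_ack=2015 B_seq=2335 B_ack=5102
After event 4: A_seq=5102 A_ack=2015 B_seq=2453 B_ack=5102
After event 5: A_seq=5170 A_ack=2015 B_seq=2453 B_ack=5170

Answer: 5170 2015 2453 5170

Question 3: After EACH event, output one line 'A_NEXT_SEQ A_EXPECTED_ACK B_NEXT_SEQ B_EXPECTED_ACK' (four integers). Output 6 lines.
5000 2015 2015 5000
5102 2015 2015 5102
5102 2015 2155 5102
5102 2015 2335 5102
5102 2015 2453 5102
5170 2015 2453 5170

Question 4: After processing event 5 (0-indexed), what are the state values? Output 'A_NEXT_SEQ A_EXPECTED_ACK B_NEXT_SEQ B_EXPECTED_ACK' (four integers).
After event 0: A_seq=5000 A_ack=2015 B_seq=2015 B_ack=5000
After event 1: A_seq=5102 A_ack=2015 B_seq=2015 B_ack=5102
After event 2: A_seq=5102 A_ack=2015 B_seq=2155 B_ack=5102
After event 3: A_seq=5102 A_ack=2015 B_seq=2335 B_ack=5102
After event 4: A_seq=5102 A_ack=2015 B_seq=2453 B_ack=5102
After event 5: A_seq=5170 A_ack=2015 B_seq=2453 B_ack=5170

5170 2015 2453 5170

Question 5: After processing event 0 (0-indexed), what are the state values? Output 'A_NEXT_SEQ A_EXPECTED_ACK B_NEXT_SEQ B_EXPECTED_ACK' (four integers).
After event 0: A_seq=5000 A_ack=2015 B_seq=2015 B_ack=5000

5000 2015 2015 5000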